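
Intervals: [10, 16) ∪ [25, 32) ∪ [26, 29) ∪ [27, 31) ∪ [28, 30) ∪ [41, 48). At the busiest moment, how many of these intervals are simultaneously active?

4

At 28, 4 of the intervals are simultaneously active.
No point has more.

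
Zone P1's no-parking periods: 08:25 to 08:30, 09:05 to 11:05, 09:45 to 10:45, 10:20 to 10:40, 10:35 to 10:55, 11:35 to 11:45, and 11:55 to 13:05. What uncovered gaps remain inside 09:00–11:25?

After merging, the occupied span is 08:25–08:30, 09:05–11:05, 11:35–11:45, 11:55–13:05.
Complement within 09:00–11:25: 09:00–09:05, 11:05–11:25.

09:00–09:05, 11:05–11:25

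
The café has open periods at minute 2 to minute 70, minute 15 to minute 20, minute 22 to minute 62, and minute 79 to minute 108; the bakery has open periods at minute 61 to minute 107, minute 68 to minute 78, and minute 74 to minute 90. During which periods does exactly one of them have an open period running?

minute 2 to minute 61, minute 70 to minute 79, minute 107 to minute 108

First set merges to minute 2 to minute 70, minute 79 to minute 108.
Second set merges to minute 61 to minute 107.
A but not B: minute 2 to minute 61, minute 107 to minute 108.
B but not A: minute 70 to minute 79.
Combining gives A △ B.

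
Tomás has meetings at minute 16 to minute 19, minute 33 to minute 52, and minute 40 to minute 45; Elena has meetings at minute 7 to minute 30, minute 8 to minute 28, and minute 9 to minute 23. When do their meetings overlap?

Merge the first list: minute 16 to minute 19, minute 33 to minute 52.
Merge the second list: minute 7 to minute 30.
minute 16 to minute 19 overlaps B on minute 16 to minute 19.
minute 33 to minute 52 falls entirely outside B.

minute 16 to minute 19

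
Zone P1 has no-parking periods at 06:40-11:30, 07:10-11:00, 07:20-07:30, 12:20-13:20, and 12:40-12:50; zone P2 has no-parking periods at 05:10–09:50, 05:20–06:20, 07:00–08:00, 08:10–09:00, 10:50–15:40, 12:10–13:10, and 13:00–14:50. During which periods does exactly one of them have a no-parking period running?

A, merged: 06:40–11:30, 12:20–13:20.
B, merged: 05:10–09:50, 10:50–15:40.
Only in the first: 09:50–10:50.
Only in the second: 05:10–06:40, 11:30–12:20, 13:20–15:40.
Together these are the periods covered by exactly one.

05:10–06:40, 09:50–10:50, 11:30–12:20, 13:20–15:40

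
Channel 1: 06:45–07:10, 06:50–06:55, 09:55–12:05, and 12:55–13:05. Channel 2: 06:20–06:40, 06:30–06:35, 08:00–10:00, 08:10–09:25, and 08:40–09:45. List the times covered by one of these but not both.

Merge the first list: 06:45–07:10, 09:55–12:05, 12:55–13:05.
Merge the second list: 06:20–06:40, 08:00–10:00.
A \ B = 06:45–07:10, 10:00–12:05, 12:55–13:05.
B \ A = 06:20–06:40, 08:00–09:55.
Union of the two gives the symmetric difference.

06:20–06:40, 06:45–07:10, 08:00–09:55, 10:00–12:05, 12:55–13:05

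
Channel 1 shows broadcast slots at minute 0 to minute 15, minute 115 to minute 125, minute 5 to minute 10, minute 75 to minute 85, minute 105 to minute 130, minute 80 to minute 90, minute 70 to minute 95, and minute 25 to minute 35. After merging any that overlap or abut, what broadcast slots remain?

minute 0 to minute 15, minute 25 to minute 35, minute 70 to minute 95, minute 105 to minute 130

Sort by start: minute 0 to minute 15, minute 5 to minute 10, minute 25 to minute 35, minute 70 to minute 95, minute 75 to minute 85, minute 80 to minute 90, minute 105 to minute 130, minute 115 to minute 125.
minute 5 to minute 10 overlaps/touches minute 0 to minute 15 → extend to minute 0 to minute 15.
minute 25 to minute 35 is disjoint → start new block.
minute 70 to minute 95 is disjoint → start new block.
minute 75 to minute 85 overlaps/touches minute 70 to minute 95 → extend to minute 70 to minute 95.
minute 80 to minute 90 overlaps/touches minute 70 to minute 95 → extend to minute 70 to minute 95.
minute 105 to minute 130 is disjoint → start new block.
minute 115 to minute 125 overlaps/touches minute 105 to minute 130 → extend to minute 105 to minute 130.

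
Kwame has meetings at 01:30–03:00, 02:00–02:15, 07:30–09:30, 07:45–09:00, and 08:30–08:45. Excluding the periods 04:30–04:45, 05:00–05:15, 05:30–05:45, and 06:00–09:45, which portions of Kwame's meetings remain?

Merge the first list: 01:30-03:00, 07:30-09:30.
01:30-03:00 is untouched.
07:30-09:30 lies entirely inside B → drops out.

01:30-03:00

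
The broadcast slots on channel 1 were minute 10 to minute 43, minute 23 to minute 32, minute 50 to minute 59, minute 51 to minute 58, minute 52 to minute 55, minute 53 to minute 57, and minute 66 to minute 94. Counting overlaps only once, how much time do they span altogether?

Merged: minute 10 to minute 43, minute 50 to minute 59, minute 66 to minute 94.
Lengths: 33 minutes + 9 minutes + 28 minutes = 70 minutes.

70 minutes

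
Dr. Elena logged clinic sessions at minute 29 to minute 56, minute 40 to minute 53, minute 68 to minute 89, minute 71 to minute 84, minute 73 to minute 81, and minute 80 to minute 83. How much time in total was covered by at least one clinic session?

48 minutes

Merged: minute 29 to minute 56, minute 68 to minute 89.
Lengths: 27 minutes + 21 minutes = 48 minutes.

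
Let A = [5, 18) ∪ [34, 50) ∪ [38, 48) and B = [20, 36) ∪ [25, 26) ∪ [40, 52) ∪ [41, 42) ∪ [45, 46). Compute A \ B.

[5, 18) ∪ [36, 40)

A, merged: [5, 18), [34, 50).
B, merged: [20, 36), [40, 52).
[5, 18) is untouched.
[34, 50) with B removed leaves [36, 40).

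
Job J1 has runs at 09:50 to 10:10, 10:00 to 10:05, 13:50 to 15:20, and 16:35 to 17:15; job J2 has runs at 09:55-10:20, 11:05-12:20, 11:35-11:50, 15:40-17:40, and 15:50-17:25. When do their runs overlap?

09:55–10:10, 16:35–17:15

First set merges to 09:50–10:10, 13:50–15:20, 16:35–17:15.
Second set merges to 09:55–10:20, 11:05–12:20, 15:40–17:40.
09:50–10:10 overlaps B on 09:55–10:10.
13:50–15:20 falls entirely outside B.
16:35–17:15 overlaps B on 16:35–17:15.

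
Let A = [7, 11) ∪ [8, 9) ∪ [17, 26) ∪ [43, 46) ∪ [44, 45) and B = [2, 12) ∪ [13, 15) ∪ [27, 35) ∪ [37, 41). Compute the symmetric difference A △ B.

A, merged: [7, 11), [17, 26), [43, 46).
Only in the first: [17, 26), [43, 46).
Only in the second: [2, 7), [11, 12), [13, 15), [27, 35), [37, 41).
Together these are the periods covered by exactly one.

[2, 7) ∪ [11, 12) ∪ [13, 15) ∪ [17, 26) ∪ [27, 35) ∪ [37, 41) ∪ [43, 46)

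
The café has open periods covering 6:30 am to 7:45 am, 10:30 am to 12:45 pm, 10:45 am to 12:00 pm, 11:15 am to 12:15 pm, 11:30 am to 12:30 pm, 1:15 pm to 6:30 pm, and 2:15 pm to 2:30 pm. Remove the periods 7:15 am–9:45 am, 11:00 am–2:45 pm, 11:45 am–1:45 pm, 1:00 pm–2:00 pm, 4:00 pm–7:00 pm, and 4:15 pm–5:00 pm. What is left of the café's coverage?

6:30 am–7:15 am, 10:30 am–11:00 am, 2:45 pm–4:00 pm

Merge the first list: 6:30 am–7:45 am, 10:30 am–12:45 pm, 1:15 pm–6:30 pm.
Merge the second list: 7:15 am–9:45 am, 11:00 am–2:45 pm, 4:00 pm–7:00 pm.
6:30 am–7:45 am \ B = 6:30 am–7:15 am.
10:30 am–12:45 pm \ B = 10:30 am–11:00 am.
1:15 pm–6:30 pm \ B = 2:45 pm–4:00 pm.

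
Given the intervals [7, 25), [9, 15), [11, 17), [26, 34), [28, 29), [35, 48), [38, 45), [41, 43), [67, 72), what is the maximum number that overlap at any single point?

3

At 11, 3 of the intervals are simultaneously active.
No point has more.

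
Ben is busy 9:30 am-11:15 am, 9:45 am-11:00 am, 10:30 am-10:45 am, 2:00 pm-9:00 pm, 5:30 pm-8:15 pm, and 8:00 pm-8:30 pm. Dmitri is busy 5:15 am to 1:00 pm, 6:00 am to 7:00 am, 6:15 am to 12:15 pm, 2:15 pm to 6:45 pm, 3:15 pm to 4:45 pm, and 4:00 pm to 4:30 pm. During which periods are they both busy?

9:30 am–11:15 am, 2:15 pm–6:45 pm

First set merges to 9:30 am–11:15 am, 2:00 pm–9:00 pm.
Second set merges to 5:15 am–1:00 pm, 2:15 pm–6:45 pm.
9:30 am–11:15 am ∩ B → 9:30 am–11:15 am.
2:00 pm–9:00 pm ∩ B → 2:15 pm–6:45 pm.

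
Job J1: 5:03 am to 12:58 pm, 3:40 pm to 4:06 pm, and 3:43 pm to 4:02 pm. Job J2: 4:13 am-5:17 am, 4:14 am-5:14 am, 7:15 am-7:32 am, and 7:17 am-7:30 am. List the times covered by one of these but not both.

4:13 am-5:03 am, 5:17 am-7:15 am, 7:32 am-12:58 pm, 3:40 pm-4:06 pm

First set merges to 5:03 am-12:58 pm, 3:40 pm-4:06 pm.
Second set merges to 4:13 am-5:17 am, 7:15 am-7:32 am.
Only in the first: 5:17 am-7:15 am, 7:32 am-12:58 pm, 3:40 pm-4:06 pm.
Only in the second: 4:13 am-5:03 am.
Together these are the periods covered by exactly one.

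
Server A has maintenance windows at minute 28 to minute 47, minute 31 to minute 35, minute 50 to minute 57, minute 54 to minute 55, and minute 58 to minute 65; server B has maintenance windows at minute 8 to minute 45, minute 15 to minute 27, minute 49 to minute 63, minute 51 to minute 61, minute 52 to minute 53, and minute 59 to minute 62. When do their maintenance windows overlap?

First set merges to minute 28 to minute 47, minute 50 to minute 57, minute 58 to minute 65.
Second set merges to minute 8 to minute 45, minute 49 to minute 63.
minute 28 to minute 47 overlaps B on minute 28 to minute 45.
minute 50 to minute 57 overlaps B on minute 50 to minute 57.
minute 58 to minute 65 overlaps B on minute 58 to minute 63.

minute 28 to minute 45, minute 50 to minute 57, minute 58 to minute 63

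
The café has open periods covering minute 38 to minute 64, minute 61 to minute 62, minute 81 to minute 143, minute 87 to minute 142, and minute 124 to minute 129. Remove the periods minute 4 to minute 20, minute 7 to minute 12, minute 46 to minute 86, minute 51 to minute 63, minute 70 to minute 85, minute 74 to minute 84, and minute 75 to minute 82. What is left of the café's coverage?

minute 38 to minute 46, minute 86 to minute 143

First set merges to minute 38 to minute 64, minute 81 to minute 143.
Second set merges to minute 4 to minute 20, minute 46 to minute 86.
minute 38 to minute 64 \ B = minute 38 to minute 46.
minute 81 to minute 143 \ B = minute 86 to minute 143.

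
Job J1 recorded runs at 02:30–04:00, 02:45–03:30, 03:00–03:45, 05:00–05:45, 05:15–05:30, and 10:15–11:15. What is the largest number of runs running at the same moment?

3

At 03:00, 3 of the intervals are simultaneously active.
No point has more.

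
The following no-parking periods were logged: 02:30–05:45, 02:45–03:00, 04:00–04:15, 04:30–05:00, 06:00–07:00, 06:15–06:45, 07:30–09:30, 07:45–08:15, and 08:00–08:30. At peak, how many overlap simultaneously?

Walk the sorted start/end points keeping a running depth.
The depth first hits 3 at 08:00.

3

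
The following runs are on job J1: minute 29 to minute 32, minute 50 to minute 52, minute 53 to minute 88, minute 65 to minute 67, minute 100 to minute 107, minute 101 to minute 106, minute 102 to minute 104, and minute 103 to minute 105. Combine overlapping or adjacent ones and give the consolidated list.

minute 29 to minute 32, minute 50 to minute 52, minute 53 to minute 88, minute 100 to minute 107

minute 50 to minute 52 is disjoint → start new block.
minute 53 to minute 88 is disjoint → start new block.
minute 65 to minute 67 overlaps/touches minute 53 to minute 88 → extend to minute 53 to minute 88.
minute 100 to minute 107 is disjoint → start new block.
minute 101 to minute 106 overlaps/touches minute 100 to minute 107 → extend to minute 100 to minute 107.
minute 102 to minute 104 overlaps/touches minute 100 to minute 107 → extend to minute 100 to minute 107.
minute 103 to minute 105 overlaps/touches minute 100 to minute 107 → extend to minute 100 to minute 107.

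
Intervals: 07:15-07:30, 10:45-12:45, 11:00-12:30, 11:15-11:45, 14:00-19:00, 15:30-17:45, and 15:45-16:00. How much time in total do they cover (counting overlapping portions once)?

7 h 15 min

Merged: 07:15-07:30, 10:45-12:45, 14:00-19:00.
Lengths: 15 min + 2 h + 5 h = 7 h 15 min.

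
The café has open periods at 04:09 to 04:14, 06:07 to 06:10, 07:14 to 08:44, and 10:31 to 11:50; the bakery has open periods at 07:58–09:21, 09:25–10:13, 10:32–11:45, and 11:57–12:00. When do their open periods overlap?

04:09–04:14: no overlap with the second set.
06:07–06:10: no overlap with the second set.
07:14–08:44 meets the second set on 07:58–08:44.
10:31–11:50 meets the second set on 10:32–11:45.

07:58–08:44, 10:32–11:45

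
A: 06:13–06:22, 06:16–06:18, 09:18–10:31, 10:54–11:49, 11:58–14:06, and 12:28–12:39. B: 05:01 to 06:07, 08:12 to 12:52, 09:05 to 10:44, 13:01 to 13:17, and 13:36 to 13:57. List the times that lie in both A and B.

Merge the first list: 06:13-06:22, 09:18-10:31, 10:54-11:49, 11:58-14:06.
Merge the second list: 05:01-06:07, 08:12-12:52, 13:01-13:17, 13:36-13:57.
06:13-06:22 falls entirely outside B.
09:18-10:31 overlaps B on 09:18-10:31.
10:54-11:49 overlaps B on 10:54-11:49.
11:58-14:06 overlaps B on 11:58-12:52, 13:01-13:17, 13:36-13:57.

09:18-10:31, 10:54-11:49, 11:58-12:52, 13:01-13:17, 13:36-13:57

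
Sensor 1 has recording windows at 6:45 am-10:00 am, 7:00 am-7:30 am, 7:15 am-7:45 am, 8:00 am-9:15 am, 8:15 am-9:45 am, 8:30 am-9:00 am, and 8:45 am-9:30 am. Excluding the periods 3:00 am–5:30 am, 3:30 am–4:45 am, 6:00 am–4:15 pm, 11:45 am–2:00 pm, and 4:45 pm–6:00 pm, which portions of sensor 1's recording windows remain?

A, merged: 6:45 am-10:00 am.
B, merged: 3:00 am-5:30 am, 6:00 am-4:15 pm, 4:45 pm-6:00 pm.
6:45 am-10:00 am lies entirely inside B → drops out.

none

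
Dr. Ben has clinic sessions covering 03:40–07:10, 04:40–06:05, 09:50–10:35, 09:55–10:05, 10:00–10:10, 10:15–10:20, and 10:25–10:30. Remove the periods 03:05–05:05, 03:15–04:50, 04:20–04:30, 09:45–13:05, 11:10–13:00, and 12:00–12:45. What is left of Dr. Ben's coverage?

First set merges to 03:40–07:10, 09:50–10:35.
Second set merges to 03:05–05:05, 09:45–13:05.
03:40–07:10 minus B → 05:05–07:10.
09:50–10:35: fully covered by B → removed.

05:05–07:10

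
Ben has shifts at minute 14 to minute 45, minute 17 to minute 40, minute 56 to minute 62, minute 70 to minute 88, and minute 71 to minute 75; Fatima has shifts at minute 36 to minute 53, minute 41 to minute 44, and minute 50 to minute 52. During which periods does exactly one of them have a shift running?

minute 14 to minute 36, minute 45 to minute 53, minute 56 to minute 62, minute 70 to minute 88

A, merged: minute 14 to minute 45, minute 56 to minute 62, minute 70 to minute 88.
B, merged: minute 36 to minute 53.
A \ B = minute 14 to minute 36, minute 56 to minute 62, minute 70 to minute 88.
B \ A = minute 45 to minute 53.
Union of the two gives the symmetric difference.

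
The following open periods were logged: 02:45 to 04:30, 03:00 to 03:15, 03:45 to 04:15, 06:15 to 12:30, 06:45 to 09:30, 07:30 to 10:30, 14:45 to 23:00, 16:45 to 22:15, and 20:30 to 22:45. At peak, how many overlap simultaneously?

Walk the sorted start/end points keeping a running depth.
The depth first hits 3 at 07:30.

3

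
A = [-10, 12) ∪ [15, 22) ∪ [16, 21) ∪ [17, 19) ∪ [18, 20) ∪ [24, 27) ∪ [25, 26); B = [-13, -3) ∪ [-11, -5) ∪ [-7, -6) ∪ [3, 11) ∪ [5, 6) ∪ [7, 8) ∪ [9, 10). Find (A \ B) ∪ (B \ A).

[-13, -10) ∪ [-3, 3) ∪ [11, 12) ∪ [15, 22) ∪ [24, 27)

Merge the first list: [-10, 12), [15, 22), [24, 27).
Merge the second list: [-13, -3), [3, 11).
A \ B = [-3, 3), [11, 12), [15, 22), [24, 27).
B \ A = [-13, -10).
Union of the two gives the symmetric difference.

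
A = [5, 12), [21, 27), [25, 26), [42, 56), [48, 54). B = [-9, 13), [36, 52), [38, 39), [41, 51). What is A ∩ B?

[5, 12) ∪ [42, 52)

Merge the first list: [5, 12), [21, 27), [42, 56).
Merge the second list: [-9, 13), [36, 52).
[5, 12) overlaps B on [5, 12).
[21, 27) falls entirely outside B.
[42, 56) overlaps B on [42, 52).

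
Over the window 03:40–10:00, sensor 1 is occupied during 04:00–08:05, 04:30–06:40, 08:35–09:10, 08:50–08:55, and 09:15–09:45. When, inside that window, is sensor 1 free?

Covered (merged): 04:00–08:05, 08:35–09:10, 09:15–09:45.
Uncovered inside 03:40–10:00: 03:40–04:00, 08:05–08:35, 09:10–09:15, 09:45–10:00.

03:40–04:00, 08:05–08:35, 09:10–09:15, 09:45–10:00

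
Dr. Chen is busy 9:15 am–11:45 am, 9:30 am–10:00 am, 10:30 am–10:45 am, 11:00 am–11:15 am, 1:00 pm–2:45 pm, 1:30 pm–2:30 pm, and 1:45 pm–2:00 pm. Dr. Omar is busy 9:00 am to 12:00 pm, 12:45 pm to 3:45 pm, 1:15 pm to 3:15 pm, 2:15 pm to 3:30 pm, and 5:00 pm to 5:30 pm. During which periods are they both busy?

Merge the first list: 9:15 am-11:45 am, 1:00 pm-2:45 pm.
Merge the second list: 9:00 am-12:00 pm, 12:45 pm-3:45 pm, 5:00 pm-5:30 pm.
9:15 am-11:45 am overlaps B on 9:15 am-11:45 am.
1:00 pm-2:45 pm overlaps B on 1:00 pm-2:45 pm.

9:15 am-11:45 am, 1:00 pm-2:45 pm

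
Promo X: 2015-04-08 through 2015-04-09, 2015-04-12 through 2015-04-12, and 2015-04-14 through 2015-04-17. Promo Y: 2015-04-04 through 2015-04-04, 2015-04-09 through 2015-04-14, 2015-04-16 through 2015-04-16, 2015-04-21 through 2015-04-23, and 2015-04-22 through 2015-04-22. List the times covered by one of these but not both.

2015-04-04 through 2015-04-04, 2015-04-08 through 2015-04-08, 2015-04-10 through 2015-04-11, 2015-04-13 through 2015-04-13, 2015-04-15 through 2015-04-15, 2015-04-17 through 2015-04-17, 2015-04-21 through 2015-04-23

B, merged: 2015-04-04 through 2015-04-04, 2015-04-09 through 2015-04-14, 2015-04-16 through 2015-04-16, 2015-04-21 through 2015-04-23.
Only in the first: 2015-04-08 through 2015-04-08, 2015-04-15 through 2015-04-15, 2015-04-17 through 2015-04-17.
Only in the second: 2015-04-04 through 2015-04-04, 2015-04-10 through 2015-04-11, 2015-04-13 through 2015-04-13, 2015-04-21 through 2015-04-23.
Together these are the periods covered by exactly one.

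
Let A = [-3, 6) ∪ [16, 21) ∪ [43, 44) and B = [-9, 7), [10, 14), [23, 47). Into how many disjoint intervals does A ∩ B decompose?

A ∩ B = [-3, 6), [43, 44).
That is 2 disjoint pieces.

2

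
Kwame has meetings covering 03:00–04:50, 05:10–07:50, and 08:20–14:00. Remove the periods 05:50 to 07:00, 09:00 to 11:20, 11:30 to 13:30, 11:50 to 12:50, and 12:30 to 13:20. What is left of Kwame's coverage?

03:00–04:50, 05:10–05:50, 07:00–07:50, 08:20–09:00, 11:20–11:30, 13:30–14:00

Merge the second list: 05:50–07:00, 09:00–11:20, 11:30–13:30.
03:00–04:50 is untouched.
05:10–07:50 with B removed leaves 05:10–05:50, 07:00–07:50.
08:20–14:00 with B removed leaves 08:20–09:00, 11:20–11:30, 13:30–14:00.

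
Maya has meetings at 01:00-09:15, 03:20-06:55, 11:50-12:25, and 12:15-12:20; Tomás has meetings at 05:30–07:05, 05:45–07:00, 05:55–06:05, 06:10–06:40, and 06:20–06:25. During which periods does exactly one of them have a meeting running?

A, merged: 01:00–09:15, 11:50–12:25.
B, merged: 05:30–07:05.
Only in the first: 01:00–05:30, 07:05–09:15, 11:50–12:25.
Only in the second: none.
Together these are the periods covered by exactly one.

01:00–05:30, 07:05–09:15, 11:50–12:25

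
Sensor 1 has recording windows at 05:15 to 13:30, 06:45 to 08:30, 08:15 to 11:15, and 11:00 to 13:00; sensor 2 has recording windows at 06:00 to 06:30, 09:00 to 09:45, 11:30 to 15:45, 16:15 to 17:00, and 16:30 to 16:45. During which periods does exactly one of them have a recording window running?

A, merged: 05:15–13:30.
B, merged: 06:00–06:30, 09:00–09:45, 11:30–15:45, 16:15–17:00.
Only in the first: 05:15–06:00, 06:30–09:00, 09:45–11:30.
Only in the second: 13:30–15:45, 16:15–17:00.
Together these are the periods covered by exactly one.

05:15–06:00, 06:30–09:00, 09:45–11:30, 13:30–15:45, 16:15–17:00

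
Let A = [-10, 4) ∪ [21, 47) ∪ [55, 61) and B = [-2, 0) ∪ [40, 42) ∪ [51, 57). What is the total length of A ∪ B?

50

A ∪ B = [-10, 4), [21, 47), [51, 61).
Total: 14 + 26 + 10 = 50.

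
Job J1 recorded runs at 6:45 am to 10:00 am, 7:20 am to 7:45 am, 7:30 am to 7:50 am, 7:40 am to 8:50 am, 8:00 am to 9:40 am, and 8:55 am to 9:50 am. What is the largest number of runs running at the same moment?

4

At 7:40 am, 4 of the intervals are simultaneously active.
No point has more.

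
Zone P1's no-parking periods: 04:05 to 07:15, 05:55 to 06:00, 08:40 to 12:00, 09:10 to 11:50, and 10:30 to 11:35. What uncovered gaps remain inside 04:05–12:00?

07:15–08:40

After merging, the occupied span is 04:05–07:15, 08:40–12:00.
Uncovered inside 04:05–12:00: 07:15–08:40.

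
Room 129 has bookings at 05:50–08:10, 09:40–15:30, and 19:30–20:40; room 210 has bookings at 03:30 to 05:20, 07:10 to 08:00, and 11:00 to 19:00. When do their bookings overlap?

07:10–08:00, 11:00–15:30

05:50–08:10 meets the second set on 07:10–08:00.
09:40–15:30 meets the second set on 11:00–15:30.
19:30–20:40: no overlap with the second set.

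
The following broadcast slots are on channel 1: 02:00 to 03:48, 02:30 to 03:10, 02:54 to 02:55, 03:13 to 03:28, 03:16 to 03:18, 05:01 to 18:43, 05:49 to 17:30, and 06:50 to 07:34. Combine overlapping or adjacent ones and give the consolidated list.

02:30-03:10 overlaps/touches 02:00-03:48 → extend to 02:00-03:48.
02:54-02:55 overlaps/touches 02:00-03:48 → extend to 02:00-03:48.
03:13-03:28 overlaps/touches 02:00-03:48 → extend to 02:00-03:48.
03:16-03:18 overlaps/touches 02:00-03:48 → extend to 02:00-03:48.
05:01-18:43 is disjoint → start new block.
05:49-17:30 overlaps/touches 05:01-18:43 → extend to 05:01-18:43.
06:50-07:34 overlaps/touches 05:01-18:43 → extend to 05:01-18:43.

02:00-03:48, 05:01-18:43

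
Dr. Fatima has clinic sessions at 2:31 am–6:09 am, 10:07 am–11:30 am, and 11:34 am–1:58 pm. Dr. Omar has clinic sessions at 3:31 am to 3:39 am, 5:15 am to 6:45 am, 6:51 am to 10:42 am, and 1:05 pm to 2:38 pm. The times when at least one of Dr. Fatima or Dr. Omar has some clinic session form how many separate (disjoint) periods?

3

A ∪ B = 2:31 am-6:45 am, 6:51 am-11:30 am, 11:34 am-2:38 pm.
That is 3 disjoint pieces.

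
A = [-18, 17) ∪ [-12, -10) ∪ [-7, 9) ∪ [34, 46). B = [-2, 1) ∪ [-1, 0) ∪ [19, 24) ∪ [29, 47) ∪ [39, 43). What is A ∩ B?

Merge the first list: [-18, 17), [34, 46).
Merge the second list: [-2, 1), [19, 24), [29, 47).
[-18, 17) meets the second set on [-2, 1).
[34, 46) meets the second set on [34, 46).

[-2, 1) ∪ [34, 46)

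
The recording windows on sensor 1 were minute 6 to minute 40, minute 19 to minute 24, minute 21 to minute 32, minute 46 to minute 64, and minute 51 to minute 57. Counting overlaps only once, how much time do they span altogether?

Merged: minute 6 to minute 40, minute 46 to minute 64.
Lengths: 34 minutes + 18 minutes = 52 minutes.

52 minutes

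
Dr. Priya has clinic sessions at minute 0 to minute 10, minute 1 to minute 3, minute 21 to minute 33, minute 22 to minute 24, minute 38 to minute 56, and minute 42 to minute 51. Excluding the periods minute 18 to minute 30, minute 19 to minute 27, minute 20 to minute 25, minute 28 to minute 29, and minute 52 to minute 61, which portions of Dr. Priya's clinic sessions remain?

Merge the first list: minute 0 to minute 10, minute 21 to minute 33, minute 38 to minute 56.
Merge the second list: minute 18 to minute 30, minute 52 to minute 61.
minute 0 to minute 10 is untouched.
minute 21 to minute 33 with B removed leaves minute 30 to minute 33.
minute 38 to minute 56 with B removed leaves minute 38 to minute 52.

minute 0 to minute 10, minute 30 to minute 33, minute 38 to minute 52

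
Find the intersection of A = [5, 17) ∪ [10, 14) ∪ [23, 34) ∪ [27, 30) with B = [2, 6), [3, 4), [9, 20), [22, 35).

Merge the first list: [5, 17), [23, 34).
Merge the second list: [2, 6), [9, 20), [22, 35).
[5, 17) overlaps B on [5, 6), [9, 17).
[23, 34) overlaps B on [23, 34).

[5, 6) ∪ [9, 17) ∪ [23, 34)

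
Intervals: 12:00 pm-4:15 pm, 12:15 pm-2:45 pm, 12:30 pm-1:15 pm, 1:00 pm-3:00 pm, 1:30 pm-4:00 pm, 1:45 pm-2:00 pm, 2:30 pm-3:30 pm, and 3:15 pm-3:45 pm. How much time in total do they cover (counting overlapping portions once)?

Merged: 12:00 pm–4:15 pm.
Length: 4 h 15 min.

4 h 15 min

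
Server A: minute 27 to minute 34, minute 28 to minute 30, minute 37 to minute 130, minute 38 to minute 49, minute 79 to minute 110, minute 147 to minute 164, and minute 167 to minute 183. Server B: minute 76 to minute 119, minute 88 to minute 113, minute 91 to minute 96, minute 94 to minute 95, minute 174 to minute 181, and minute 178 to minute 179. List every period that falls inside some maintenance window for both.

minute 76 to minute 119, minute 174 to minute 181

A, merged: minute 27 to minute 34, minute 37 to minute 130, minute 147 to minute 164, minute 167 to minute 183.
B, merged: minute 76 to minute 119, minute 174 to minute 181.
minute 27 to minute 34 meets no B interval.
minute 37 to minute 130 ∩ B → minute 76 to minute 119.
minute 147 to minute 164 meets no B interval.
minute 167 to minute 183 ∩ B → minute 174 to minute 181.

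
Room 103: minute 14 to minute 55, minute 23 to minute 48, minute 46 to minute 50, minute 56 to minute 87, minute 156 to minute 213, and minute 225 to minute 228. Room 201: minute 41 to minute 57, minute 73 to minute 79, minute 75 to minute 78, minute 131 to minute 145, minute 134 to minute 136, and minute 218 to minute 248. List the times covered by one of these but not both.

Merge the first list: minute 14 to minute 55, minute 56 to minute 87, minute 156 to minute 213, minute 225 to minute 228.
Merge the second list: minute 41 to minute 57, minute 73 to minute 79, minute 131 to minute 145, minute 218 to minute 248.
A but not B: minute 14 to minute 41, minute 57 to minute 73, minute 79 to minute 87, minute 156 to minute 213.
B but not A: minute 55 to minute 56, minute 131 to minute 145, minute 218 to minute 225, minute 228 to minute 248.
Combining gives A △ B.

minute 14 to minute 41, minute 55 to minute 56, minute 57 to minute 73, minute 79 to minute 87, minute 131 to minute 145, minute 156 to minute 213, minute 218 to minute 225, minute 228 to minute 248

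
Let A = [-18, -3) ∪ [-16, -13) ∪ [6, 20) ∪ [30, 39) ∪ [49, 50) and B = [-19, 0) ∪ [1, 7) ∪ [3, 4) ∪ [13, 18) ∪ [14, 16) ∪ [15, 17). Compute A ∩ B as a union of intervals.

A, merged: [-18, -3), [6, 20), [30, 39), [49, 50).
B, merged: [-19, 0), [1, 7), [13, 18).
[-18, -3) meets the second set on [-18, -3).
[6, 20) meets the second set on [6, 7), [13, 18).
[30, 39): no overlap with the second set.
[49, 50): no overlap with the second set.

[-18, -3) ∪ [6, 7) ∪ [13, 18)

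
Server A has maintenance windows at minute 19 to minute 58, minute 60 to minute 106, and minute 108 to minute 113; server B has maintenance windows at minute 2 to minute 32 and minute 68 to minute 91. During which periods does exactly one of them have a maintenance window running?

A but not B: minute 32 to minute 58, minute 60 to minute 68, minute 91 to minute 106, minute 108 to minute 113.
B but not A: minute 2 to minute 19.
Combining gives A △ B.

minute 2 to minute 19, minute 32 to minute 58, minute 60 to minute 68, minute 91 to minute 106, minute 108 to minute 113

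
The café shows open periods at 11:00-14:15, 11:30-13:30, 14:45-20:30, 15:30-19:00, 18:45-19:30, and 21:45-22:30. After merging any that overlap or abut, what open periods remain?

11:30–13:30 overlaps/touches 11:00–14:15 → extend to 11:00–14:15.
14:45–20:30 is disjoint → start new block.
15:30–19:00 overlaps/touches 14:45–20:30 → extend to 14:45–20:30.
18:45–19:30 overlaps/touches 14:45–20:30 → extend to 14:45–20:30.
21:45–22:30 is disjoint → start new block.

11:00–14:15, 14:45–20:30, 21:45–22:30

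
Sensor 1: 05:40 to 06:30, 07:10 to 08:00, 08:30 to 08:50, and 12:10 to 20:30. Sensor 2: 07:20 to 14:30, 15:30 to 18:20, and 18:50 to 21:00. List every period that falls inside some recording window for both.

05:40–06:30: no overlap with the second set.
07:10–08:00 meets the second set on 07:20–08:00.
08:30–08:50 meets the second set on 08:30–08:50.
12:10–20:30 meets the second set on 12:10–14:30, 15:30–18:20, 18:50–20:30.

07:20–08:00, 08:30–08:50, 12:10–14:30, 15:30–18:20, 18:50–20:30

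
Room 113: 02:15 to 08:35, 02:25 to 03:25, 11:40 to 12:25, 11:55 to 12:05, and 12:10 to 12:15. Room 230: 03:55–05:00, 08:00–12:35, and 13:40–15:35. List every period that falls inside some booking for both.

03:55–05:00, 08:00–08:35, 11:40–12:25

First set merges to 02:15–08:35, 11:40–12:25.
02:15–08:35 overlaps B on 03:55–05:00, 08:00–08:35.
11:40–12:25 overlaps B on 11:40–12:25.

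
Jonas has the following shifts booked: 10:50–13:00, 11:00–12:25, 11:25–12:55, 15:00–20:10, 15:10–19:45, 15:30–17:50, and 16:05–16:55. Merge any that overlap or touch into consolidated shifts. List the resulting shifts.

10:50–13:00, 15:00–20:10

11:00–12:25 overlaps/touches 10:50–13:00 → extend to 10:50–13:00.
11:25–12:55 overlaps/touches 10:50–13:00 → extend to 10:50–13:00.
15:00–20:10 is disjoint → start new block.
15:10–19:45 overlaps/touches 15:00–20:10 → extend to 15:00–20:10.
15:30–17:50 overlaps/touches 15:00–20:10 → extend to 15:00–20:10.
16:05–16:55 overlaps/touches 15:00–20:10 → extend to 15:00–20:10.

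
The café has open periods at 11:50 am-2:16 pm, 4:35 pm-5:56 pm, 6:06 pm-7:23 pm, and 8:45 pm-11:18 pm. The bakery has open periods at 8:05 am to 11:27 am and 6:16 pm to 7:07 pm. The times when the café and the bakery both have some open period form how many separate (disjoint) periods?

A ∩ B = 6:16 pm–7:07 pm.
That is 1 disjoint piece.

1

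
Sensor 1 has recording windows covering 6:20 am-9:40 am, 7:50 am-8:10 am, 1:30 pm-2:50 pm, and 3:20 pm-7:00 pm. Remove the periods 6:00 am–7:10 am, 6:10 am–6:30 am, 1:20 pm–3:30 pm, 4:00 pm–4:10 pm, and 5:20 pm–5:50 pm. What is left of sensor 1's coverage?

7:10 am-9:40 am, 3:30 pm-4:00 pm, 4:10 pm-5:20 pm, 5:50 pm-7:00 pm

A, merged: 6:20 am-9:40 am, 1:30 pm-2:50 pm, 3:20 pm-7:00 pm.
B, merged: 6:00 am-7:10 am, 1:20 pm-3:30 pm, 4:00 pm-4:10 pm, 5:20 pm-5:50 pm.
6:20 am-9:40 am \ B = 7:10 am-9:40 am.
1:30 pm-2:50 pm: entirely removed.
3:20 pm-7:00 pm \ B = 3:30 pm-4:00 pm, 4:10 pm-5:20 pm, 5:50 pm-7:00 pm.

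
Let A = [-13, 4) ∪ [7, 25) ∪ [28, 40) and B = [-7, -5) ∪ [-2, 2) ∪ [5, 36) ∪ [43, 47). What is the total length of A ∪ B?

56

A ∪ B = [-13, 4), [5, 40), [43, 47).
Total: 17 + 35 + 4 = 56.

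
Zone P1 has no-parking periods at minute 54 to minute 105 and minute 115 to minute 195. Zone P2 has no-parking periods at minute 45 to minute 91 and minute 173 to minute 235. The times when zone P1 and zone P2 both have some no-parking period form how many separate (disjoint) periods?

2

A ∩ B = minute 54 to minute 91, minute 173 to minute 195.
That is 2 disjoint pieces.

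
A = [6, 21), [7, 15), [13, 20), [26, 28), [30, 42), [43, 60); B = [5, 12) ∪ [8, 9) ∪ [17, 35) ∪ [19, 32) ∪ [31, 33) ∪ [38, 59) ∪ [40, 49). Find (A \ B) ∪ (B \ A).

Merge the first list: [6, 21), [26, 28), [30, 42), [43, 60).
Merge the second list: [5, 12), [17, 35), [38, 59).
A \ B = [12, 17), [35, 38), [59, 60).
B \ A = [5, 6), [21, 26), [28, 30), [42, 43).
Union of the two gives the symmetric difference.

[5, 6) ∪ [12, 17) ∪ [21, 26) ∪ [28, 30) ∪ [35, 38) ∪ [42, 43) ∪ [59, 60)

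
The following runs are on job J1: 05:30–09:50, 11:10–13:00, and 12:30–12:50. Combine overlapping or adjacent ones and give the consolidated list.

05:30-09:50, 11:10-13:00

11:10-13:00 is disjoint → start new block.
12:30-12:50 overlaps/touches 11:10-13:00 → extend to 11:10-13:00.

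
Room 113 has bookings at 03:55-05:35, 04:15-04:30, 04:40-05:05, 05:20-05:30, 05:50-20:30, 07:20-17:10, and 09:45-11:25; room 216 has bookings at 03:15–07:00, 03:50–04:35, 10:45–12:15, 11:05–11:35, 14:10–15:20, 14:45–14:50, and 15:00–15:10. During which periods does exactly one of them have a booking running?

03:15–03:55, 05:35–05:50, 07:00–10:45, 12:15–14:10, 15:20–20:30

A, merged: 03:55–05:35, 05:50–20:30.
B, merged: 03:15–07:00, 10:45–12:15, 14:10–15:20.
Only in the first: 07:00–10:45, 12:15–14:10, 15:20–20:30.
Only in the second: 03:15–03:55, 05:35–05:50.
Together these are the periods covered by exactly one.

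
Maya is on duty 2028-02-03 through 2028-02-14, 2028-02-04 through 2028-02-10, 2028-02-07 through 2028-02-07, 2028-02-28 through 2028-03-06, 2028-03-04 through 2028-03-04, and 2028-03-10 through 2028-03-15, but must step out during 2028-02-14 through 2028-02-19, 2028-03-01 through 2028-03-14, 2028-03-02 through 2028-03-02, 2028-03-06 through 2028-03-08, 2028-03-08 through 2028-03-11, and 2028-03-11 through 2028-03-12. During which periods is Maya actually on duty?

2028-02-03 through 2028-02-13, 2028-02-28 through 2028-02-29, 2028-03-15 through 2028-03-15

Merge the first list: 2028-02-03 through 2028-02-14, 2028-02-28 through 2028-03-06, 2028-03-10 through 2028-03-15.
Merge the second list: 2028-02-14 through 2028-02-19, 2028-03-01 through 2028-03-14.
2028-02-03 through 2028-02-14 minus B → 2028-02-03 through 2028-02-13.
2028-02-28 through 2028-03-06 minus B → 2028-02-28 through 2028-02-29.
2028-03-10 through 2028-03-15 minus B → 2028-03-15 through 2028-03-15.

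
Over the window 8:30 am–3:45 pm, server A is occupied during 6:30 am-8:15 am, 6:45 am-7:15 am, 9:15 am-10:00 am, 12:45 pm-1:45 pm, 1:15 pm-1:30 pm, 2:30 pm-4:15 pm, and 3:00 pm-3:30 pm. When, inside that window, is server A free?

After merging, the occupied span is 6:30 am–8:15 am, 9:15 am–10:00 am, 12:45 pm–1:45 pm, 2:30 pm–4:15 pm.
Complement within 8:30 am–3:45 pm: 8:30 am–9:15 am, 10:00 am–12:45 pm, 1:45 pm–2:30 pm.

8:30 am–9:15 am, 10:00 am–12:45 pm, 1:45 pm–2:30 pm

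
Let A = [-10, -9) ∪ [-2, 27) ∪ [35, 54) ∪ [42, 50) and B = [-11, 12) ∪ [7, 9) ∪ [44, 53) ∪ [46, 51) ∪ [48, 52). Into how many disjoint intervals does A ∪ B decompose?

2

Merge the first list: [-10, -9), [-2, 27), [35, 54).
Merge the second list: [-11, 12), [44, 53).
A ∪ B = [-11, 27), [35, 54).
That is 2 disjoint pieces.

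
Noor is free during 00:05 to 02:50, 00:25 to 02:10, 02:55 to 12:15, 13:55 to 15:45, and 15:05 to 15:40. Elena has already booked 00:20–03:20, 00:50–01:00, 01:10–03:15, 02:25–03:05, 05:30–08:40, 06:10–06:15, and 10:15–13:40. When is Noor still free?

First set merges to 00:05–02:50, 02:55–12:15, 13:55–15:45.
Second set merges to 00:20–03:20, 05:30–08:40, 10:15–13:40.
00:05–02:50 with B removed leaves 00:05–00:20.
02:55–12:15 with B removed leaves 03:20–05:30, 08:40–10:15.
13:55–15:45 is untouched.

00:05–00:20, 03:20–05:30, 08:40–10:15, 13:55–15:45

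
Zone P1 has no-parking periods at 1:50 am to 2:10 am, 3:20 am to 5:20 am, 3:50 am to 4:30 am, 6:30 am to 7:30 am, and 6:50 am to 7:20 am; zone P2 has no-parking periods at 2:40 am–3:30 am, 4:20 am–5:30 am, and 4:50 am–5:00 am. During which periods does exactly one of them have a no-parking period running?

1:50 am-2:10 am, 2:40 am-3:20 am, 3:30 am-4:20 am, 5:20 am-5:30 am, 6:30 am-7:30 am

A, merged: 1:50 am-2:10 am, 3:20 am-5:20 am, 6:30 am-7:30 am.
B, merged: 2:40 am-3:30 am, 4:20 am-5:30 am.
A \ B = 1:50 am-2:10 am, 3:30 am-4:20 am, 6:30 am-7:30 am.
B \ A = 2:40 am-3:20 am, 5:20 am-5:30 am.
Union of the two gives the symmetric difference.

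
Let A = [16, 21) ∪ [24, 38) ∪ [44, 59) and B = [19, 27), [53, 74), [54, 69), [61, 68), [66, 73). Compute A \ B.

[16, 19) ∪ [27, 38) ∪ [44, 53)

B, merged: [19, 27), [53, 74).
[16, 21) \ B = [16, 19).
[24, 38) \ B = [27, 38).
[44, 59) \ B = [44, 53).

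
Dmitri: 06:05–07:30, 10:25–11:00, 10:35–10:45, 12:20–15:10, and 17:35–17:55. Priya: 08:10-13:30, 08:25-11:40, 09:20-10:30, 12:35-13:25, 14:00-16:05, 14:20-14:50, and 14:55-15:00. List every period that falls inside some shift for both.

First set merges to 06:05–07:30, 10:25–11:00, 12:20–15:10, 17:35–17:55.
Second set merges to 08:10–13:30, 14:00–16:05.
06:05–07:30 meets no B interval.
10:25–11:00 ∩ B → 10:25–11:00.
12:20–15:10 ∩ B → 12:20–13:30, 14:00–15:10.
17:35–17:55 meets no B interval.

10:25–11:00, 12:20–13:30, 14:00–15:10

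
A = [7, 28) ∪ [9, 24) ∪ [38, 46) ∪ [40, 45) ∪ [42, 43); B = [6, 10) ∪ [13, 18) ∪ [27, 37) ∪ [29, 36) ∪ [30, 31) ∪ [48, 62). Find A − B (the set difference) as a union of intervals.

[10, 13) ∪ [18, 27) ∪ [38, 46)

Merge the first list: [7, 28), [38, 46).
Merge the second list: [6, 10), [13, 18), [27, 37), [48, 62).
[7, 28) with B removed leaves [10, 13), [18, 27).
[38, 46) is untouched.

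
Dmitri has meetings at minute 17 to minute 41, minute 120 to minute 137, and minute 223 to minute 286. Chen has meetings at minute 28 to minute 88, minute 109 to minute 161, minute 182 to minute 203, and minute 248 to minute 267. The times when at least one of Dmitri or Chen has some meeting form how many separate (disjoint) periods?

A ∪ B = minute 17 to minute 88, minute 109 to minute 161, minute 182 to minute 203, minute 223 to minute 286.
That is 4 disjoint pieces.

4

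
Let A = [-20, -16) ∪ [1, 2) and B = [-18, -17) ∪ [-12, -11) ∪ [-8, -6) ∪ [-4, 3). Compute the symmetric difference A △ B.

[-20, -18) ∪ [-17, -16) ∪ [-12, -11) ∪ [-8, -6) ∪ [-4, 1) ∪ [2, 3)

A \ B = [-20, -18), [-17, -16).
B \ A = [-12, -11), [-8, -6), [-4, 1), [2, 3).
Union of the two gives the symmetric difference.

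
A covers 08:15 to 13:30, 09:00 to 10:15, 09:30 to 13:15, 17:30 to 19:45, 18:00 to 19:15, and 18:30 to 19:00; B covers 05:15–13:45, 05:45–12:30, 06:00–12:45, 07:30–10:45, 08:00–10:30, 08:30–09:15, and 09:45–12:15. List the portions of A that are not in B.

First set merges to 08:15–13:30, 17:30–19:45.
Second set merges to 05:15–13:45.
08:15–13:30: entirely removed.
17:30–19:45: nothing removed.

17:30–19:45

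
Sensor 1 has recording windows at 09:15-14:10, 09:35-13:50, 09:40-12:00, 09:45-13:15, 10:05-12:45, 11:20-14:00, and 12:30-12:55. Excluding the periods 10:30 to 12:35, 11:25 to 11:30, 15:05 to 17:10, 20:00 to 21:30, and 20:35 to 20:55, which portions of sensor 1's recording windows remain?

Merge the first list: 09:15–14:10.
Merge the second list: 10:30–12:35, 15:05–17:10, 20:00–21:30.
09:15–14:10 \ B = 09:15–10:30, 12:35–14:10.

09:15–10:30, 12:35–14:10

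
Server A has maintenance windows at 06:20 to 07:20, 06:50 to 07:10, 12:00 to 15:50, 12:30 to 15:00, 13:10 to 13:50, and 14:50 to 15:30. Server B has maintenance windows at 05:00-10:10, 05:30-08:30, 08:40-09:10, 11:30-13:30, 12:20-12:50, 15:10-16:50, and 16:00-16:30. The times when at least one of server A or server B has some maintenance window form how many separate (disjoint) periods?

2

A, merged: 06:20–07:20, 12:00–15:50.
B, merged: 05:00–10:10, 11:30–13:30, 15:10–16:50.
A ∪ B = 05:00–10:10, 11:30–16:50.
That is 2 disjoint pieces.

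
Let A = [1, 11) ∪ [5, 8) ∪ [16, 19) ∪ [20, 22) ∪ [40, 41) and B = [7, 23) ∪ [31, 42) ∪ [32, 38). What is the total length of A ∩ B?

First set merges to [1, 11), [16, 19), [20, 22), [40, 41).
Second set merges to [7, 23), [31, 42).
A ∩ B = [7, 11), [16, 19), [20, 22), [40, 41).
Total: 4 + 3 + 2 + 1 = 10.

10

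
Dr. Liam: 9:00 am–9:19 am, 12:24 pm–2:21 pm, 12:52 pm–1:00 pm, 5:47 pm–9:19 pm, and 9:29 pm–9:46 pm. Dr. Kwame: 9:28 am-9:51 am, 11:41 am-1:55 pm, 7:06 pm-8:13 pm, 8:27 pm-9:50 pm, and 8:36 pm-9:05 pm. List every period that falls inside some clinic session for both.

12:24 pm–1:55 pm, 7:06 pm–8:13 pm, 8:27 pm–9:19 pm, 9:29 pm–9:46 pm

First set merges to 9:00 am–9:19 am, 12:24 pm–2:21 pm, 5:47 pm–9:19 pm, 9:29 pm–9:46 pm.
Second set merges to 9:28 am–9:51 am, 11:41 am–1:55 pm, 7:06 pm–8:13 pm, 8:27 pm–9:50 pm.
9:00 am–9:19 am: no overlap with the second set.
12:24 pm–2:21 pm meets the second set on 12:24 pm–1:55 pm.
5:47 pm–9:19 pm meets the second set on 7:06 pm–8:13 pm, 8:27 pm–9:19 pm.
9:29 pm–9:46 pm meets the second set on 9:29 pm–9:46 pm.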